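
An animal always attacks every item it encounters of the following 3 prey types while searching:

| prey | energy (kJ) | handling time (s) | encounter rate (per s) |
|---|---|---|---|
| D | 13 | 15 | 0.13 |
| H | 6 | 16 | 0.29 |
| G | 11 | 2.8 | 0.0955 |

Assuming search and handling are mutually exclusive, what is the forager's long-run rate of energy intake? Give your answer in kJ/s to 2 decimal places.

R = Σλ_iE_i / (1 + Σλ_ih_i)
Numerator: 0.13×13 + 0.29×6 + 0.0955×11 = 4.48
Denominator: 1 + 0.13×15 + 0.29×16 + 0.0955×2.8 = 7.857
R = 4.48/7.857 = 0.5702 kJ/s

0.57 kJ/s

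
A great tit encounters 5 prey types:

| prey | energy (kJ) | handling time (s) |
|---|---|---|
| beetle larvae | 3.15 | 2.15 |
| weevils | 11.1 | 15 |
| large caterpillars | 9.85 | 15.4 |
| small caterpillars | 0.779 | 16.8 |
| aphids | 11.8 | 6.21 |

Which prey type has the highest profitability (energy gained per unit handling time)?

aphids

Profitability E/h (kJ/s): beetle larvae = 3.15/2.15 = 1.47, weevils = 11.1/15 = 0.74, large caterpillars = 9.85/15.4 = 0.64, small caterpillars = 0.779/16.8 = 0.0464, aphids = 11.8/6.21 = 1.9.
Ranked: aphids > beetle larvae > weevils > large caterpillars > small caterpillars.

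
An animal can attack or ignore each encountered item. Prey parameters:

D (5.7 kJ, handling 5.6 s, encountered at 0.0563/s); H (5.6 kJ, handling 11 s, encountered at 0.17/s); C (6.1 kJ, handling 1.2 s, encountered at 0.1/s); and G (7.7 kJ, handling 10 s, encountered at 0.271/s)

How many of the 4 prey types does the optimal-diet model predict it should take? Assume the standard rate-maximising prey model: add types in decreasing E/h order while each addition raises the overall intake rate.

Rank by E/h (kJ/s): C 5.08, D 1.02, G 0.77, H 0.509. Include each in turn until the next type's E/h falls below the running intake rate.
Rate on top 1: 0.5446. D: 1.02 > 0.5446 → include.
Rate on top 2: 0.6486. G: 0.77 > 0.6486 → include.
Rate on top 3: 0.728. H: 0.509 < 0.728 → exclude; stop.
Optimal diet: C, D, G — 3 of 4 types.

3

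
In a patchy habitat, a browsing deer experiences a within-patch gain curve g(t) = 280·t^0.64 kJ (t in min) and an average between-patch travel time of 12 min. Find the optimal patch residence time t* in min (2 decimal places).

By the marginal value theorem, leave when the instantaneous gain rate g'(t) equals the habitat-wide average g(t)/(T + t).
g'(t) = 0.64·280·t^-0.36. Setting 0.64·280·t^-0.36 = 280·t^0.64/(12+t) gives 0.64(12+t) = t, so 0.36·t = 0.64×12.
t* = 0.64×12/0.36 = 21.33 min.

21.33 min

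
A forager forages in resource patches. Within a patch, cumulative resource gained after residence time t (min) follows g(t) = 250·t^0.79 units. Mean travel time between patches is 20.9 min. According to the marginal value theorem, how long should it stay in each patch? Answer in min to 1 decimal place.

78.6 min

Optimal t* satisfies g'(t*) = g(t*)/(T + t*).
g'(t) = 0.79·250·t^-0.21. Setting 0.79·250·t^-0.21 = 250·t^0.79/(20.9+t) gives 0.79(20.9+t) = t, so 0.21·t = 0.79×20.9.
t* = 0.79×20.9/0.21 = 78.62 min.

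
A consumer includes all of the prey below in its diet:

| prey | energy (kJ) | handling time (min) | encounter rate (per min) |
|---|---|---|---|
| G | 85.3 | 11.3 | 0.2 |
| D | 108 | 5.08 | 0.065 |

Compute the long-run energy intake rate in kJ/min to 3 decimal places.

R = (0.2×85.3 + 0.065×108) / (1 + 0.2×11.3 + 0.065×5.08) = 24.08/3.59 = 6.707 kJ/min.

6.707 kJ/min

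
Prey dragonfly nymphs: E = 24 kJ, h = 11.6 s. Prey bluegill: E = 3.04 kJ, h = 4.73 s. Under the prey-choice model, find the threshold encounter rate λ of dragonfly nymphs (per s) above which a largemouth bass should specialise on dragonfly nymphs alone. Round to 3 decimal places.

0.039 per s

The zero-one rule: include bluegill iff E₂/h₂ > λE₁/(1+λh₁). Equality gives the switch point.
λE₁h₂ = E₂ + λE₂h₁ ⇒ λ = E₂/(E₁h₂ − E₂h₁) = 3.04/(113.5 − 35.26) = 0.03885 per s.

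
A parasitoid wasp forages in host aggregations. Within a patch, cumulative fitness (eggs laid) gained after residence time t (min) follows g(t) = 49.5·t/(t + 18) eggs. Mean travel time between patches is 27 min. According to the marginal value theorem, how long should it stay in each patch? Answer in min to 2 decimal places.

Maximise g(t)/(T+t): set derivative to zero → g'(t)(T+t) = g(t).
g'(t) = 49.5·18/(t + 18)². Setting 49.5·18/(t+18)² = 49.5t/[(t+18)(27+t)] gives 18(27+t) = t(t+18), so t² = 18×27 = 486.
t* = √486 = 22.05 min.

22.05 min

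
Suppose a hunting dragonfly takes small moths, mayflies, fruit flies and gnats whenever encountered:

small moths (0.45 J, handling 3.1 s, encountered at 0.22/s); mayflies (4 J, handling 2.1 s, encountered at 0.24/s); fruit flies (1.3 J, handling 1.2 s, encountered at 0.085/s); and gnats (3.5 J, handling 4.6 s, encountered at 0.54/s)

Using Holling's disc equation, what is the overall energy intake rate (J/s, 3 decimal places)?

Energy encountered per unit search time: 0.22×0.45 + 0.24×4 + 0.085×1.3 + 0.54×3.5 = 3.059 J/s.
Handling time per unit search time: 0.22×3.1 + 0.24×2.1 + 0.085×1.2 + 0.54×4.6 = 3.772.
Rate = 3.059/(1 + 3.772) = 0.6411 J/s.

0.641 J/s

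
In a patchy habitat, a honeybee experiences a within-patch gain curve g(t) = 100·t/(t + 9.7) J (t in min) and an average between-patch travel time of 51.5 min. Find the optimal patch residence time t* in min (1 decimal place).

Maximise g(t)/(T+t): set derivative to zero → g'(t)(T+t) = g(t).
g'(t) = 100·9.7/(t + 9.7)². Setting 100·9.7/(t+9.7)² = 100t/[(t+9.7)(51.5+t)] gives 9.7(51.5+t) = t(t+9.7), so t² = 9.7×51.5 = 499.5.
t* = √499.5 = 22.35 min.

22.4 min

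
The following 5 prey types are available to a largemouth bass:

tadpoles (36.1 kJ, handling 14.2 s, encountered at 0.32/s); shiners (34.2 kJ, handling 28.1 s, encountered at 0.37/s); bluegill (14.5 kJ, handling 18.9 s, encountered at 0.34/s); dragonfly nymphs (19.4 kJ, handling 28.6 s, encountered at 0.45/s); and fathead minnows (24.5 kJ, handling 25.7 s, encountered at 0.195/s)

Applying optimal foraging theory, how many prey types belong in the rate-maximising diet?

E/h in descending order: tadpoles 2.54, shiners 1.22, fathead minnows 0.953, bluegill 0.767, dragonfly nymphs 0.678 kJ/s. The optimal diet is the largest prefix of this list for which every included type satisfies E_i/h_i > R on the types above it.
Rate on top 1: 2.084. shiners: 1.22 < 2.084 → exclude; stop.
Optimal diet: tadpoles — 1 of 5 types.

1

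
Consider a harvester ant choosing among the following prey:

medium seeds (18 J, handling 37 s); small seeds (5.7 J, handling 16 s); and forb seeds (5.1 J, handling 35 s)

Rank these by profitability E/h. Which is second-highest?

In descending order of E/h:
medium seeds: 18/37 = 0.486 J/s
small seeds: 5.7/16 = 0.356 J/s
forb seeds: 5.1/35 = 0.146 J/s

small seeds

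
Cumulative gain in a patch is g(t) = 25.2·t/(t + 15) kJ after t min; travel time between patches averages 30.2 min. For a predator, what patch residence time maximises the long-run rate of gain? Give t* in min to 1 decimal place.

Maximise g(t)/(T+t): set derivative to zero → g'(t)(T+t) = g(t).
g'(t) = 25.2·15/(t + 15)². Setting 25.2·15/(t+15)² = 25.2t/[(t+15)(30.2+t)] gives 15(30.2+t) = t(t+15), so t² = 15×30.2 = 453.
t* = √453 = 21.28 min.

21.3 min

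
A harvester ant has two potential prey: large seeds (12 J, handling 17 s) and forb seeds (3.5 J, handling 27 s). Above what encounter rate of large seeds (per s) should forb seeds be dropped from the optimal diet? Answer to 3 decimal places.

The zero-one rule: include forb seeds iff E₂/h₂ > λE₁/(1+λh₁). Equality gives the switch point.
λE₁h₂ = E₂ + λE₂h₁ ⇒ λ = E₂/(E₁h₂ − E₂h₁) = 3.5/(324 − 59.5) = 0.01323 per s.

0.013 per s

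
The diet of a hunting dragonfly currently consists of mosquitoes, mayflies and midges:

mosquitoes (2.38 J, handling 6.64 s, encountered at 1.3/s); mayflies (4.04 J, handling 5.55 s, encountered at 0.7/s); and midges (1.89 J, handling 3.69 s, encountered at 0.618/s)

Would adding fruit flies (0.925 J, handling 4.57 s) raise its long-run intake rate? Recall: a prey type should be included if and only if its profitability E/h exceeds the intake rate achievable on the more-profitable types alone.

No

On mosquitoes, mayflies and midges alone, R = ΣλE/(1+Σλh) = 7.09/15.8 = 0.4488 J/s.
Profitability of fruit flies: 0.925/4.57 = 0.2024 J/s.
0.2024 < 0.4488, so adding fruit flies would lower the average — exclude it.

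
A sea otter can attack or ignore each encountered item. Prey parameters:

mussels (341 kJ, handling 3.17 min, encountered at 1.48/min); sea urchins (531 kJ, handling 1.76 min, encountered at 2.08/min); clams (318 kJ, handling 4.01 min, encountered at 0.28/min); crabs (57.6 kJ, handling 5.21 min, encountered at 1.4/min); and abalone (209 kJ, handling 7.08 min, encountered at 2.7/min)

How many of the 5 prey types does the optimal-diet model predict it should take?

1

Rank by E/h (kJ/min): sea urchins 302, mussels 108, clams 79.3, abalone 29.5, crabs 11.1. Include each in turn until the next type's E/h falls below the running intake rate.
Rate on top 1: 237. mussels: 108 < 237 → exclude; stop.
Optimal diet: sea urchins — 1 of 5 types.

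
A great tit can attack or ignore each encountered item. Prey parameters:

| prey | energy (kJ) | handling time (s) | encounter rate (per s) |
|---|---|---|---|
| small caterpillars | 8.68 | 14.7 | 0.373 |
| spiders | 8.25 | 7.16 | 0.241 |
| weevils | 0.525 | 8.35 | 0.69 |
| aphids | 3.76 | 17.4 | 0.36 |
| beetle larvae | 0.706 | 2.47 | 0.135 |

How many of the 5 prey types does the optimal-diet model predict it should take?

1

Profitabilities (E/h, kJ/s): spiders 1.15, small caterpillars 0.59, beetle larvae 0.286, aphids 0.216, weevils 0.0629. Add prey in this order while the next type's profitability exceeds the intake rate on those already taken.
Rate on top 1: 0.7295. small caterpillars: 0.59 < 0.7295 → exclude; stop.
Optimal diet: spiders — 1 of 5 types.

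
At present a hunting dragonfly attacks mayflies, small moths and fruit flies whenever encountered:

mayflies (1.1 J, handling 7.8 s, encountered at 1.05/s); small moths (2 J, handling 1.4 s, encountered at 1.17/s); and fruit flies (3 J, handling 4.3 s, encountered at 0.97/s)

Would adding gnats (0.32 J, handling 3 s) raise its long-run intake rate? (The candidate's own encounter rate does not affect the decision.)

Current rate: (1.05×1.1 + 1.17×2 + 0.97×3)/(1 + 1.05×7.8 + 1.17×1.4 + 0.97×4.3) = 0.427 J/s.
gnats: E/h = 0.32/3 = 0.1067 J/s.
0.1067 < 0.427, so adding gnats would lower the average — exclude it.

No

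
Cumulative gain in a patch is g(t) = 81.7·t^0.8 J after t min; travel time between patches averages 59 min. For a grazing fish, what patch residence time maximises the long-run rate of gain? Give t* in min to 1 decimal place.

Optimal t* satisfies g'(t*) = g(t*)/(T + t*).
g'(t) = 0.8·81.7·t^-0.2. Setting 0.8·81.7·t^-0.2 = 81.7·t^0.8/(59+t) gives 0.8(59+t) = t, so 0.20·t = 0.8×59.
t* = 0.8×59/0.20 = 236 min.

236.0 min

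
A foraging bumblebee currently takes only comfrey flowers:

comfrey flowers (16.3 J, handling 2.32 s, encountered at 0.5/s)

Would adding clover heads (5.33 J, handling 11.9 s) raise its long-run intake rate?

No

Current rate: (0.5×16.3)/(1 + 0.5×2.32) = 3.773 J/s.
clover heads: E/h = 5.33/11.9 = 0.4479 J/s.
Since 0.4479 < R, time spent handling clover heads is better spent searching.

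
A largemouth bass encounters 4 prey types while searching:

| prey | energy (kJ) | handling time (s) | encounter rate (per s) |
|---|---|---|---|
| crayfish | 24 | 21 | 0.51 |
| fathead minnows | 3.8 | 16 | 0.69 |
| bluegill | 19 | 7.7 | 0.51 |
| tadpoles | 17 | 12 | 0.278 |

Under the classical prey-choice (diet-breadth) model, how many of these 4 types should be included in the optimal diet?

1

Rank by E/h (kJ/s): bluegill 2.47, tadpoles 1.42, crayfish 1.14, fathead minnows 0.237. Include each in turn until the next type's E/h falls below the running intake rate.
Rate on top 1: 1.967. tadpoles: 1.42 < 1.967 → exclude; stop.
Optimal diet: bluegill — 1 of 4 types.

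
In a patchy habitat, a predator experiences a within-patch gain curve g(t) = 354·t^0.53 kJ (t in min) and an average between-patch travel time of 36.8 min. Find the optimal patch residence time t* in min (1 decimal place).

41.5 min

Maximise g(t)/(T+t): set derivative to zero → g'(t)(T+t) = g(t).
g'(t) = 0.53·354·t^-0.47. Setting 0.53·354·t^-0.47 = 354·t^0.53/(36.8+t) gives 0.53(36.8+t) = t, so 0.47·t = 0.53×36.8.
t* = 0.53×36.8/0.47 = 41.5 min.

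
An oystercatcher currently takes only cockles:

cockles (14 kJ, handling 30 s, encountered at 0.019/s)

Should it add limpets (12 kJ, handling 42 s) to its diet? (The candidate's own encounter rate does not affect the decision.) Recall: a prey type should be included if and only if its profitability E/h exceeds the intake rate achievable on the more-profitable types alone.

Intake rate on the current diet: R = (0.019×14) / (1 + 0.019×30) = 0.266/1.57 = 0.1694 kJ/s.
Profitability of limpets: 12/42 = 0.2857 kJ/s.
0.2857 > 0.1694, so adding limpets raises the average — include it.

Yes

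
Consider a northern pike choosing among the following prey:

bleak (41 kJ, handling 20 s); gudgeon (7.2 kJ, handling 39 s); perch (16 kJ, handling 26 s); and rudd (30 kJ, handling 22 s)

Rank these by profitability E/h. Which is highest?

In descending order of E/h:
bleak: 41/20 = 2.05 kJ/s
rudd: 30/22 = 1.36 kJ/s
perch: 16/26 = 0.615 kJ/s
gudgeon: 7.2/39 = 0.185 kJ/s

bleak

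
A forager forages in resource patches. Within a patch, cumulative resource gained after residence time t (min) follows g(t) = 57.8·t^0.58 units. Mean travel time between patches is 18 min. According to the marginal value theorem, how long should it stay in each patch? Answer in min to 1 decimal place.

Maximise g(t)/(T+t): set derivative to zero → g'(t)(T+t) = g(t).
g'(t) = 0.58·57.8·t^-0.42. Setting 0.58·57.8·t^-0.42 = 57.8·t^0.58/(18+t) gives 0.58(18+t) = t, so 0.42·t = 0.58×18.
t* = 0.58×18/0.42 = 24.86 min.

24.9 min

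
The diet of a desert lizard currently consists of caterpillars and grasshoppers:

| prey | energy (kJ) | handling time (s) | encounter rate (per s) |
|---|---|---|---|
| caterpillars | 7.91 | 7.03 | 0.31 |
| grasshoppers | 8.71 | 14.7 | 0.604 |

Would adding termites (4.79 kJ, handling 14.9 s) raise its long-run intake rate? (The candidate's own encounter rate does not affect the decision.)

No

On caterpillars and grasshoppers alone, R = ΣλE/(1+Σλh) = 7.713/12.06 = 0.6396 kJ/s.
termites: E/h = 4.79/14.9 = 0.3215 kJ/s.
0.3215 < 0.6396, so adding termites would lower the average — exclude it.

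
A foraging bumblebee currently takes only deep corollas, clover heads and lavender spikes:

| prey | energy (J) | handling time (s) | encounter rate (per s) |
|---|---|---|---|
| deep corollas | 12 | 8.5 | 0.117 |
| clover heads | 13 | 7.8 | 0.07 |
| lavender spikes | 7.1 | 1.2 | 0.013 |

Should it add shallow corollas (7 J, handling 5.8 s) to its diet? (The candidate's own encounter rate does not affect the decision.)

Intake rate on the current diet: R = (0.117×12 + 0.07×13 + 0.013×7.1) / (1 + 0.117×8.5 + 0.07×7.8 + 0.013×1.2) = 2.406/2.556 = 0.9414 J/s.
Profitability of shallow corollas: 7/5.8 = 1.207 J/s.
1.207 > 0.9414, so adding shallow corollas raises the average — include it.

Yes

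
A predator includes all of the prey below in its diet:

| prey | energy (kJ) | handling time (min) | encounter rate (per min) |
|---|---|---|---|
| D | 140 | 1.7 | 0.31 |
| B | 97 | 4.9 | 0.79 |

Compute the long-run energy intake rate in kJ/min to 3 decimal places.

R = (0.31×140 + 0.79×97) / (1 + 0.31×1.7 + 0.79×4.9) = 120/5.398 = 22.24 kJ/min.

22.236 kJ/min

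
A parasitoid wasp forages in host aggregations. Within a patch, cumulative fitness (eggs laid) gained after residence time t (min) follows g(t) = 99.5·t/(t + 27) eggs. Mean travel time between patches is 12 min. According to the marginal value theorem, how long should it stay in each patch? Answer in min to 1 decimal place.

18.0 min

Optimal t* satisfies g'(t*) = g(t*)/(T + t*).
g'(t) = 99.5·27/(t + 27)². Setting 99.5·27/(t+27)² = 99.5t/[(t+27)(12+t)] gives 27(12+t) = t(t+27), so t² = 27×12 = 324.
t* = √324 = 18 min.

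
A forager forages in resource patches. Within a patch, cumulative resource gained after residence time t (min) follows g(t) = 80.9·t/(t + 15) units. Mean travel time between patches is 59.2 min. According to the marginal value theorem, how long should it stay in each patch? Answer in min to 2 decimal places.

29.80 min

By the marginal value theorem, leave when the instantaneous gain rate g'(t) equals the habitat-wide average g(t)/(T + t).
g'(t) = 80.9·15/(t + 15)². Setting 80.9·15/(t+15)² = 80.9t/[(t+15)(59.2+t)] gives 15(59.2+t) = t(t+15), so t² = 15×59.2 = 888.
t* = √888 = 29.8 min.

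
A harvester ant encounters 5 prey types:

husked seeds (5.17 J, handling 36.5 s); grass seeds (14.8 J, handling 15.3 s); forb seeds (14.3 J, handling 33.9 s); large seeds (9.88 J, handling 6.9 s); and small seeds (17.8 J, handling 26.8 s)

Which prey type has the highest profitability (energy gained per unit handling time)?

Profitability E/h (J/s): husked seeds = 5.17/36.5 = 0.142, grass seeds = 14.8/15.3 = 0.967, forb seeds = 14.3/33.9 = 0.422, large seeds = 9.88/6.9 = 1.43, small seeds = 17.8/26.8 = 0.664.
Ranked: large seeds > grass seeds > small seeds > forb seeds > husked seeds.

large seeds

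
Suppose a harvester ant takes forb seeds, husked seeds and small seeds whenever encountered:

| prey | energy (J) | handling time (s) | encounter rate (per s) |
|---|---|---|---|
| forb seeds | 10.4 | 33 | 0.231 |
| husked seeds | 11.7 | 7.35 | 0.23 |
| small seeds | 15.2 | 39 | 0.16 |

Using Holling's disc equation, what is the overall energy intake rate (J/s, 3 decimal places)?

R = Σλ_iE_i / (1 + Σλ_ih_i)
Numerator: 0.231×10.4 + 0.23×11.7 + 0.16×15.2 = 7.525
Denominator: 1 + 0.231×33 + 0.23×7.35 + 0.16×39 = 16.55
R = 7.525/16.55 = 0.4546 J/s

0.455 J/s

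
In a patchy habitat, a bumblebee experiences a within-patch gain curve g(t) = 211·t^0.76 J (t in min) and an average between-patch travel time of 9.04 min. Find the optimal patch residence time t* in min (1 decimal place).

28.6 min

Maximise g(t)/(T+t): set derivative to zero → g'(t)(T+t) = g(t).
g'(t) = 0.76·211·t^-0.24. Setting 0.76·211·t^-0.24 = 211·t^0.76/(9.04+t) gives 0.76(9.04+t) = t, so 0.24·t = 0.76×9.04.
t* = 0.76×9.04/0.24 = 28.63 min.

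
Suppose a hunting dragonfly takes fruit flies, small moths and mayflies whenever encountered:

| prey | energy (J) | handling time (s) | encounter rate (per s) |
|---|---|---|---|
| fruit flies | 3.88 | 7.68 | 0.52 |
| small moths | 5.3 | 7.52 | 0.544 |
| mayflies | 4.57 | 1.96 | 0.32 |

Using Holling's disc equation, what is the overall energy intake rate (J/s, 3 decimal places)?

0.655 J/s

Energy encountered per unit search time: 0.52×3.88 + 0.544×5.3 + 0.32×4.57 = 6.363 J/s.
Handling time per unit search time: 0.52×7.68 + 0.544×7.52 + 0.32×1.96 = 8.712.
Rate = 6.363/(1 + 8.712) = 0.6552 J/s.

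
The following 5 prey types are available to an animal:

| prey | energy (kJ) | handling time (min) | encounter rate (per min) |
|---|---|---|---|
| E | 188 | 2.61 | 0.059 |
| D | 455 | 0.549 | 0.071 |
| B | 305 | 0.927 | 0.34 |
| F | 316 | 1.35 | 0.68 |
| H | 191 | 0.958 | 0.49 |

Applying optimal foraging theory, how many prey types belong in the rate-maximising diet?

4

E/h in descending order: D 829, B 329, F 234, H 199, E 72 kJ/min. The optimal diet is the largest prefix of this list for which every included type satisfies E_i/h_i > R on the types above it.
Rate on top 1: 31.09. B: 329 > 31.09 → include.
Rate on top 2: 100.4. F: 234 > 100.4 → include.
Rate on top 3: 154.4. H: 199 > 154.4 → include.
Rate on top 4: 162.1. E: 72 < 162.1 → exclude; stop.
Optimal diet: D, B, F, H — 4 of 5 types.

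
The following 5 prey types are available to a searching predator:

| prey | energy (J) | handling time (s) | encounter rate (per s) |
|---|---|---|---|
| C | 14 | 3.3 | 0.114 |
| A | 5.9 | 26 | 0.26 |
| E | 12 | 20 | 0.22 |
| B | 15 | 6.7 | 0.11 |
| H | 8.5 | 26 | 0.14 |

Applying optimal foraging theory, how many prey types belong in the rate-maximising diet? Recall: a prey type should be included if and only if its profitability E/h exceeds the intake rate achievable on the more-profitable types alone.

Rank by E/h (J/s): C 4.24, B 2.24, E 0.6, H 0.327, A 0.227. Include each in turn until the next type's E/h falls below the running intake rate.
Rate on top 1: 1.16. B: 2.24 > 1.16 → include.
Rate on top 2: 1.536. E: 0.6 < 1.536 → exclude; stop.
Optimal diet: C, B — 2 of 5 types.

2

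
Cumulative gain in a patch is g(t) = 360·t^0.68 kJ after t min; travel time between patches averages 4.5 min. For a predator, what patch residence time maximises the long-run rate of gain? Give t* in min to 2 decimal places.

9.56 min

Maximise g(t)/(T+t): set derivative to zero → g'(t)(T+t) = g(t).
g'(t) = 0.68·360·t^-0.32. Setting 0.68·360·t^-0.32 = 360·t^0.68/(4.5+t) gives 0.68(4.5+t) = t, so 0.32·t = 0.68×4.5.
t* = 0.68×4.5/0.32 = 9.563 min.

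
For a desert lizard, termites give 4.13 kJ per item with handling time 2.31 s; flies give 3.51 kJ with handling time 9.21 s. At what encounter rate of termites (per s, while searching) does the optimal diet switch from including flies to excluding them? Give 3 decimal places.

0.117 per s

The zero-one rule: include flies iff E₂/h₂ > λE₁/(1+λh₁). Equality gives the switch point.
λE₁h₂ = E₂ + λE₂h₁ ⇒ λ = E₂/(E₁h₂ − E₂h₁) = 3.51/(38.04 − 8.108) = 0.1173 per s.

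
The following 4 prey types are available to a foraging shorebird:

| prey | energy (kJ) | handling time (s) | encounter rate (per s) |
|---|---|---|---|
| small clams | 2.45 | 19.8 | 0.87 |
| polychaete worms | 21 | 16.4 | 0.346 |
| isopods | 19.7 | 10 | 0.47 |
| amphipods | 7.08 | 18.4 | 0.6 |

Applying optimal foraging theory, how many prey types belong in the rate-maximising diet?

1

Rank by E/h (kJ/s): isopods 1.97, polychaete worms 1.28, amphipods 0.385, small clams 0.124. Include each in turn until the next type's E/h falls below the running intake rate.
Rate on top 1: 1.624. polychaete worms: 1.28 < 1.624 → exclude; stop.
Optimal diet: isopods — 1 of 4 types.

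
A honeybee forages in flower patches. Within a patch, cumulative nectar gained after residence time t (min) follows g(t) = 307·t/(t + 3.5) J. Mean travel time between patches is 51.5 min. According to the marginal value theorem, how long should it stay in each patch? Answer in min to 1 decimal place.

By the marginal value theorem, leave when the instantaneous gain rate g'(t) equals the habitat-wide average g(t)/(T + t).
g'(t) = 307·3.5/(t + 3.5)². Setting 307·3.5/(t+3.5)² = 307t/[(t+3.5)(51.5+t)] gives 3.5(51.5+t) = t(t+3.5), so t² = 3.5×51.5 = 180.2.
t* = √180.2 = 13.43 min.

13.4 min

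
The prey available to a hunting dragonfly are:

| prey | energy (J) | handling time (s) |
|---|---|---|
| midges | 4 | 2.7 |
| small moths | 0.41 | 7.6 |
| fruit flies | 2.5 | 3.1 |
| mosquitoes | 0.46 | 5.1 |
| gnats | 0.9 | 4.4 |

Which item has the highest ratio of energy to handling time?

Profitability E/h (J/s): midges = 4/2.7 = 1.48, small moths = 0.41/7.6 = 0.0539, fruit flies = 2.5/3.1 = 0.806, mosquitoes = 0.46/5.1 = 0.0902, gnats = 0.9/4.4 = 0.205.
Ranked: midges > fruit flies > gnats > mosquitoes > small moths.

midges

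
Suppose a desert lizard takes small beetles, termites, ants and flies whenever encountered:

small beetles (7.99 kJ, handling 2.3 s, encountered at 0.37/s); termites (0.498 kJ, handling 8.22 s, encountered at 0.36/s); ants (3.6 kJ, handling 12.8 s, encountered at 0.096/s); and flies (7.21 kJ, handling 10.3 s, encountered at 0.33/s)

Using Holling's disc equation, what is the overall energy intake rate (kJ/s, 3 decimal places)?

R = (0.37×7.99 + 0.36×0.498 + 0.096×3.6 + 0.33×7.21) / (1 + 0.37×2.3 + 0.36×8.22 + 0.096×12.8 + 0.33×10.3) = 5.86/9.438 = 0.6209 kJ/s.

0.621 kJ/s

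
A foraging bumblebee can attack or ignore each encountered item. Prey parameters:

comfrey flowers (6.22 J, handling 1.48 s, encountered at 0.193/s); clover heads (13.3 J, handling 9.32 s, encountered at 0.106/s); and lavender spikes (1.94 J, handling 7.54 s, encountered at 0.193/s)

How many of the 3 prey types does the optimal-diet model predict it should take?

E/h in descending order: comfrey flowers 4.2, clover heads 1.43, lavender spikes 0.257 J/s. The optimal diet is the largest prefix of this list for which every included type satisfies E_i/h_i > R on the types above it.
Rate on top 1: 0.9337. clover heads: 1.43 > 0.9337 → include.
Rate on top 2: 1.148. lavender spikes: 0.257 < 1.148 → exclude; stop.
Optimal diet: comfrey flowers, clover heads — 2 of 3 types.

2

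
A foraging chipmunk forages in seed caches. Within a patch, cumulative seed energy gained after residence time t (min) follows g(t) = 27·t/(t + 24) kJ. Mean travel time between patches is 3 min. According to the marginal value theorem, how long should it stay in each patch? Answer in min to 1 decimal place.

8.5 min

By the marginal value theorem, leave when the instantaneous gain rate g'(t) equals the habitat-wide average g(t)/(T + t).
g'(t) = 27·24/(t + 24)². Setting 27·24/(t+24)² = 27t/[(t+24)(3+t)] gives 24(3+t) = t(t+24), so t² = 24×3 = 72.
t* = √72 = 8.485 min.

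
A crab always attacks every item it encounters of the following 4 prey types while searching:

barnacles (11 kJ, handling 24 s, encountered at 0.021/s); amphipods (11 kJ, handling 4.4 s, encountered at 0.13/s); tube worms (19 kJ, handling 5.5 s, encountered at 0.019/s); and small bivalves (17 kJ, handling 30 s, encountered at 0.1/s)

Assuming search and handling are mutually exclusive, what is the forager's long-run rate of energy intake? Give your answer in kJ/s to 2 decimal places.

R = Σλ_iE_i / (1 + Σλ_ih_i)
Numerator: 0.021×11 + 0.13×11 + 0.019×19 + 0.1×17 = 3.722
Denominator: 1 + 0.021×24 + 0.13×4.4 + 0.019×5.5 + 0.1×30 = 5.181
R = 3.722/5.181 = 0.7185 kJ/s

0.72 kJ/s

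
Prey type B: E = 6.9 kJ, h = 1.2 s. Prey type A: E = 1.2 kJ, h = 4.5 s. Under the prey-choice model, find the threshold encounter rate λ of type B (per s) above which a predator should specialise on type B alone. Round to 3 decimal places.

The zero-one rule: include type A iff E₂/h₂ > λE₁/(1+λh₁). Equality gives the switch point.
λE₁h₂ = E₂ + λE₂h₁ ⇒ λ = E₂/(E₁h₂ − E₂h₁) = 1.2/(31.05 − 1.44) = 0.04053 per s.

0.041 per s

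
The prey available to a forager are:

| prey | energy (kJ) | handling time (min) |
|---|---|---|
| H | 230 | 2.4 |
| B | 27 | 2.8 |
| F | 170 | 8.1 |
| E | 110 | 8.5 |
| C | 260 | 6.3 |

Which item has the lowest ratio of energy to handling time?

In descending order of E/h:
H: 230/2.4 = 95.8 kJ/min
C: 260/6.3 = 41.3 kJ/min
F: 170/8.1 = 21 kJ/min
E: 110/8.5 = 12.9 kJ/min
B: 27/2.8 = 9.64 kJ/min

B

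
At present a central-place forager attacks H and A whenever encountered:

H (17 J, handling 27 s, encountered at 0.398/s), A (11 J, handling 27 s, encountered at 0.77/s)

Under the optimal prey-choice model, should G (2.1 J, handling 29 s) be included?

On H and A alone, R = ΣλE/(1+Σλh) = 15.24/32.54 = 0.4683 J/s.
Profitability of G: 2.1/29 = 0.07241 J/s.
Since 0.07241 < R, time spent handling G is better spent searching.

No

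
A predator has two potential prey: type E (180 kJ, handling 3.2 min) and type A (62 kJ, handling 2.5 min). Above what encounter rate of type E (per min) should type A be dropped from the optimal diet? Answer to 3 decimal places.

0.246 per min

At the threshold, the rate on type E alone equals the profitability of type A: λ·180/(1 + λ·3.2) = 62/2.5 = 24.8.
Rearranging, λ(180 − 24.8×3.2) = 24.8, so λ = 24.8/100.6 = 0.2464 per min.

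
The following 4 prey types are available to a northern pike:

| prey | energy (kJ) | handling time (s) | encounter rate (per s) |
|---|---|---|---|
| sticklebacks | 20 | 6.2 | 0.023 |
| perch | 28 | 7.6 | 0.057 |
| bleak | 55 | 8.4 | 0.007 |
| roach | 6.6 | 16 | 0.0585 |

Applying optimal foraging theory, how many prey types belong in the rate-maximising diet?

3

E/h in descending order: bleak 6.55, perch 3.68, sticklebacks 3.23, roach 0.412 kJ/s. The optimal diet is the largest prefix of this list for which every included type satisfies E_i/h_i > R on the types above it.
Rate on top 1: 0.3636. perch: 3.68 > 0.3636 → include.
Rate on top 2: 1.328. sticklebacks: 3.23 > 1.328 → include.
Rate on top 3: 1.493. roach: 0.412 < 1.493 → exclude; stop.
Optimal diet: bleak, perch, sticklebacks — 3 of 4 types.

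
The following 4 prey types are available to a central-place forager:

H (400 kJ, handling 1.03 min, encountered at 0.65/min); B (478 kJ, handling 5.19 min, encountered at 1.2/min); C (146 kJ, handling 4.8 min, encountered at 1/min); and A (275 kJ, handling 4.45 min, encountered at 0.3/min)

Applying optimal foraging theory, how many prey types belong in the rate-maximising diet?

1

Profitabilities (E/h, kJ/min): H 388, B 92.1, A 61.8, C 30.4. Add prey in this order while the next type's profitability exceeds the intake rate on those already taken.
Rate on top 1: 155.7. B: 92.1 < 155.7 → exclude; stop.
Optimal diet: H — 1 of 4 types.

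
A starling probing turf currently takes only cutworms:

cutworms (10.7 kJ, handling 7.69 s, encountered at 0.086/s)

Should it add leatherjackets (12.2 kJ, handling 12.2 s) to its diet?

Current rate: (0.086×10.7)/(1 + 0.086×7.69) = 0.5539 kJ/s.
Profitability of leatherjackets: 12.2/12.2 = 1 kJ/s.
1 > 0.5539, so adding leatherjackets raises the average — include it.

Yes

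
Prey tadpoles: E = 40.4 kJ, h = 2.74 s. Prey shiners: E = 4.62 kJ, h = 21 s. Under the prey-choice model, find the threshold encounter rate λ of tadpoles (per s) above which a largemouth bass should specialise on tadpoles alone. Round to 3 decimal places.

0.006 per s

Drop shiners once their profitability E₂/h₂ falls below the rate achievable on tadpoles alone: E₂/h₂ = λE₁/(1 + λh₁).
Solve for λ: λE₁h₂ = E₂(1 + λh₁) → λ(E₁h₂ − E₂h₁) = E₂ → λ = E₂/(E₁h₂ − E₂h₁).
λ = 4.62/(40.4×21 − 4.62×2.74) = 4.62/835.7 = 0.005528 per s.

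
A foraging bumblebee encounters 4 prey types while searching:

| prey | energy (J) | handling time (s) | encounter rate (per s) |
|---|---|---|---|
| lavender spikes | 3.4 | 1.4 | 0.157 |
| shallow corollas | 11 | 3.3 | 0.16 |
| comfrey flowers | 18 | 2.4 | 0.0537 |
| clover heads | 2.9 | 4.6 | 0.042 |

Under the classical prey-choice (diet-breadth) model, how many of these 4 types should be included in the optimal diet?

3

E/h in descending order: comfrey flowers 7.5, shallow corollas 3.33, lavender spikes 2.43, clover heads 0.63 J/s. The optimal diet is the largest prefix of this list for which every included type satisfies E_i/h_i > R on the types above it.
Rate on top 1: 0.8562. shallow corollas: 3.33 > 0.8562 → include.
Rate on top 2: 1.646. lavender spikes: 2.43 > 1.646 → include.
Rate on top 3: 1.737. clover heads: 0.63 < 1.737 → exclude; stop.
Optimal diet: comfrey flowers, shallow corollas, lavender spikes — 3 of 4 types.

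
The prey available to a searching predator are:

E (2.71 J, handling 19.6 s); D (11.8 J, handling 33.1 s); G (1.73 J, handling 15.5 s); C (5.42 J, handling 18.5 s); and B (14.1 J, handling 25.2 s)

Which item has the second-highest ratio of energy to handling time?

In descending order of E/h:
B: 14.1/25.2 = 0.56 J/s
D: 11.8/33.1 = 0.356 J/s
C: 5.42/18.5 = 0.293 J/s
E: 2.71/19.6 = 0.138 J/s
G: 1.73/15.5 = 0.112 J/s

D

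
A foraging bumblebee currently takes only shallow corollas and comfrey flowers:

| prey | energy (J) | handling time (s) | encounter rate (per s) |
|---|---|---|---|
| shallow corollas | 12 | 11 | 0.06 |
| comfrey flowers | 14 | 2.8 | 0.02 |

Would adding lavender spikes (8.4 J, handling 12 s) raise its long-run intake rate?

Yes

Intake rate on the current diet: R = (0.06×12 + 0.02×14) / (1 + 0.06×11 + 0.02×2.8) = 1/1.716 = 0.5828 J/s.
lavender spikes: E/h = 8.4/12 = 0.7 J/s.
0.7 > 0.5828, so adding lavender spikes raises the average — include it.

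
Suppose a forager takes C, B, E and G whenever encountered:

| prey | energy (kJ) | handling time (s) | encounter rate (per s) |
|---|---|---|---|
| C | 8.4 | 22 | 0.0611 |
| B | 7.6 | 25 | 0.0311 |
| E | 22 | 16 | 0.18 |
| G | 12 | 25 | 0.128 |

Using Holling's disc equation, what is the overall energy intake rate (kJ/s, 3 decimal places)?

0.679 kJ/s

R = (0.0611×8.4 + 0.0311×7.6 + 0.18×22 + 0.128×12) / (1 + 0.0611×22 + 0.0311×25 + 0.18×16 + 0.128×25) = 6.246/9.202 = 0.6787 kJ/s.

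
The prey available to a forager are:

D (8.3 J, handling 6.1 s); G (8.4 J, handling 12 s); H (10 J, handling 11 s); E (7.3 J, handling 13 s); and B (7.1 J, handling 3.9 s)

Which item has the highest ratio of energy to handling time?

B

In descending order of E/h:
B: 7.1/3.9 = 1.82 J/s
D: 8.3/6.1 = 1.36 J/s
H: 10/11 = 0.909 J/s
G: 8.4/12 = 0.7 J/s
E: 7.3/13 = 0.562 J/s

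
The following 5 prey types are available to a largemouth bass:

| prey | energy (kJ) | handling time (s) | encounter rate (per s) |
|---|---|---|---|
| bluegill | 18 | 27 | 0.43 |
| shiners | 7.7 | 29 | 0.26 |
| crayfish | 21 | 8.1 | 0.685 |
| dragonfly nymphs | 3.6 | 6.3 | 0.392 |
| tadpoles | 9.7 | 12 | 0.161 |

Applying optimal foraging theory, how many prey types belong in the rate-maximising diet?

E/h in descending order: crayfish 2.59, tadpoles 0.808, bluegill 0.667, dragonfly nymphs 0.571, shiners 0.266 kJ/s. The optimal diet is the largest prefix of this list for which every included type satisfies E_i/h_i > R on the types above it.
Rate on top 1: 2.197. tadpoles: 0.808 < 2.197 → exclude; stop.
Optimal diet: crayfish — 1 of 5 types.

1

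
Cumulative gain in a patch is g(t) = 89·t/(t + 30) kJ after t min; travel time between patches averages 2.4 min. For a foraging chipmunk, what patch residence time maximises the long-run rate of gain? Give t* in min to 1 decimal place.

By the marginal value theorem, leave when the instantaneous gain rate g'(t) equals the habitat-wide average g(t)/(T + t).
g'(t) = 89·30/(t + 30)². Setting 89·30/(t+30)² = 89t/[(t+30)(2.4+t)] gives 30(2.4+t) = t(t+30), so t² = 30×2.4 = 72.
t* = √72 = 8.485 min.

8.5 min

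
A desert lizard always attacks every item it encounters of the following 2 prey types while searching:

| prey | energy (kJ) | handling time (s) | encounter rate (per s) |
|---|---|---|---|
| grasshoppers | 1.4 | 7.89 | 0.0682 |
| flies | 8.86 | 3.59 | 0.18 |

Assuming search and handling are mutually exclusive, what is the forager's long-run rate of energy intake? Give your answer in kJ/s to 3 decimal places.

0.774 kJ/s

R = Σλ_iE_i / (1 + Σλ_ih_i)
Numerator: 0.0682×1.4 + 0.18×8.86 = 1.69
Denominator: 1 + 0.0682×7.89 + 0.18×3.59 = 2.184
R = 1.69/2.184 = 0.7738 kJ/s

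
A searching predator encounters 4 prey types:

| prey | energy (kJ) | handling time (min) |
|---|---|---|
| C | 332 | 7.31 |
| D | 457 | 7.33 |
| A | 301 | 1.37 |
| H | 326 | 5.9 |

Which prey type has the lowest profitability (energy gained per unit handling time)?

C

Profitability E/h (kJ/min): C = 332/7.31 = 45.4, D = 457/7.33 = 62.3, A = 301/1.37 = 220, H = 326/5.9 = 55.3.
Ranked: A > D > H > C.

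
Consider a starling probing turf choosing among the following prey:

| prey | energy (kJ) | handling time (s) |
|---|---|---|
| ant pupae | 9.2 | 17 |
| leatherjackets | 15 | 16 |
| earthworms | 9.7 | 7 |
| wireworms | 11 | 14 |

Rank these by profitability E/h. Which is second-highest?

leatherjackets

Profitability E/h (kJ/s): ant pupae = 9.2/17 = 0.541, leatherjackets = 15/16 = 0.938, earthworms = 9.7/7 = 1.39, wireworms = 11/14 = 0.786.
Ranked: earthworms > leatherjackets > wireworms > ant pupae.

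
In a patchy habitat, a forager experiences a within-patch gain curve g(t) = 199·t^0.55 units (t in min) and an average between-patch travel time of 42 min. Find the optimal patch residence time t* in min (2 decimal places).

51.33 min

By the marginal value theorem, leave when the instantaneous gain rate g'(t) equals the habitat-wide average g(t)/(T + t).
g'(t) = 0.55·199·t^-0.45. Setting 0.55·199·t^-0.45 = 199·t^0.55/(42+t) gives 0.55(42+t) = t, so 0.45·t = 0.55×42.
t* = 0.55×42/0.45 = 51.33 min.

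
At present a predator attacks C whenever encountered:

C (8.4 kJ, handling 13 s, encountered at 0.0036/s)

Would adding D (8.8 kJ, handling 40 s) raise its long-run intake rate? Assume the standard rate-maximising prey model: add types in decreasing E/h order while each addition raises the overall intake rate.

Yes

Intake rate on the current diet: R = (0.0036×8.4) / (1 + 0.0036×13) = 0.03024/1.047 = 0.02889 kJ/s.
Profitability of D: 8.8/40 = 0.22 kJ/s.
Since 0.22 > R, including D increases the long-run rate.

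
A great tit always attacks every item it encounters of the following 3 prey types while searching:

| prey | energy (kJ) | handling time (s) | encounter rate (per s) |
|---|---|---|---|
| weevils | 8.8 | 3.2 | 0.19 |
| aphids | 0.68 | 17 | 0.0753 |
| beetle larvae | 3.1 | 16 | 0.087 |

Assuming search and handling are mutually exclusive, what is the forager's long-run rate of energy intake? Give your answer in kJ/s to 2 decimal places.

Energy encountered per unit search time: 0.19×8.8 + 0.0753×0.68 + 0.087×3.1 = 1.993 kJ/s.
Handling time per unit search time: 0.19×3.2 + 0.0753×17 + 0.087×16 = 3.28.
Rate = 1.993/(1 + 3.28) = 0.4656 kJ/s.

0.47 kJ/s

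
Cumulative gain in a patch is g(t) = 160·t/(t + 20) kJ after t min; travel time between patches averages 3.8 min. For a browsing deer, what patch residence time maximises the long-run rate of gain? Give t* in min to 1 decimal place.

By the marginal value theorem, leave when the instantaneous gain rate g'(t) equals the habitat-wide average g(t)/(T + t).
g'(t) = 160·20/(t + 20)². Setting 160·20/(t+20)² = 160t/[(t+20)(3.8+t)] gives 20(3.8+t) = t(t+20), so t² = 20×3.8 = 76.
t* = √76 = 8.718 min.

8.7 min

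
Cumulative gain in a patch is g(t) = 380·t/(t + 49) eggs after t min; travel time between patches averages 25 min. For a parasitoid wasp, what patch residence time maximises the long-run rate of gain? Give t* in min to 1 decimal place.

Maximise g(t)/(T+t): set derivative to zero → g'(t)(T+t) = g(t).
g'(t) = 380·49/(t + 49)². Setting 380·49/(t+49)² = 380t/[(t+49)(25+t)] gives 49(25+t) = t(t+49), so t² = 49×25 = 1225.
t* = √1225 = 35 min.

35.0 min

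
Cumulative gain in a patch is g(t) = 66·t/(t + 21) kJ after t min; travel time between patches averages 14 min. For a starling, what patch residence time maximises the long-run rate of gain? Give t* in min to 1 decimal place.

17.1 min

Optimal t* satisfies g'(t*) = g(t*)/(T + t*).
g'(t) = 66·21/(t + 21)². Setting 66·21/(t+21)² = 66t/[(t+21)(14+t)] gives 21(14+t) = t(t+21), so t² = 21×14 = 294.
t* = √294 = 17.15 min.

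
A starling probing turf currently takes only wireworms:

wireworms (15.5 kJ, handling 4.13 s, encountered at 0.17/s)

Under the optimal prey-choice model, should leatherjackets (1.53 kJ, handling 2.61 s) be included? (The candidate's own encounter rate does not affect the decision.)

No

On wireworms alone, R = ΣλE/(1+Σλh) = 2.635/1.702 = 1.548 kJ/s.
Profitability of leatherjackets: 1.53/2.61 = 0.5862 kJ/s.
0.5862 < 1.548, so adding leatherjackets would lower the average — exclude it.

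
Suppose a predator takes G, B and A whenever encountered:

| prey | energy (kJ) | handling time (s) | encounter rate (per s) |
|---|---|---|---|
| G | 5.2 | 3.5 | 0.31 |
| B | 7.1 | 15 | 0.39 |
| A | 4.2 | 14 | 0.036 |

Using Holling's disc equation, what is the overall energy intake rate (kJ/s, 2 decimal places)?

0.54 kJ/s

R = Σλ_iE_i / (1 + Σλ_ih_i)
Numerator: 0.31×5.2 + 0.39×7.1 + 0.036×4.2 = 4.532
Denominator: 1 + 0.31×3.5 + 0.39×15 + 0.036×14 = 8.439
R = 4.532/8.439 = 0.5371 kJ/s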